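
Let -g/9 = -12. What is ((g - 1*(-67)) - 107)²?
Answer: 4624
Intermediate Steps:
g = 108 (g = -9*(-12) = 108)
((g - 1*(-67)) - 107)² = ((108 - 1*(-67)) - 107)² = ((108 + 67) - 107)² = (175 - 107)² = 68² = 4624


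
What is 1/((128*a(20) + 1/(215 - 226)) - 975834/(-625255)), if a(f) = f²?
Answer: 6877805/352153724919 ≈ 1.9531e-5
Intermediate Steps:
1/((128*a(20) + 1/(215 - 226)) - 975834/(-625255)) = 1/((128*20² + 1/(215 - 226)) - 975834/(-625255)) = 1/((128*400 + 1/(-11)) - 975834*(-1/625255)) = 1/((51200 - 1/11) + 975834/625255) = 1/(563199/11 + 975834/625255) = 1/(352153724919/6877805) = 6877805/352153724919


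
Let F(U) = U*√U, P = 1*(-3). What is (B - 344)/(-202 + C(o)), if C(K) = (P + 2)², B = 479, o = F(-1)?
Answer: -45/67 ≈ -0.67164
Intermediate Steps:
P = -3
F(U) = U^(3/2)
o = -I (o = (-1)^(3/2) = -I ≈ -1.0*I)
C(K) = 1 (C(K) = (-3 + 2)² = (-1)² = 1)
(B - 344)/(-202 + C(o)) = (479 - 344)/(-202 + 1) = 135/(-201) = 135*(-1/201) = -45/67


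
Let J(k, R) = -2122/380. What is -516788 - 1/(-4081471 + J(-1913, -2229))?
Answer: -400759042989998/775480551 ≈ -5.1679e+5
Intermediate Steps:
J(k, R) = -1061/190 (J(k, R) = -2122*1/380 = -1061/190)
-516788 - 1/(-4081471 + J(-1913, -2229)) = -516788 - 1/(-4081471 - 1061/190) = -516788 - 1/(-775480551/190) = -516788 - 1*(-190/775480551) = -516788 + 190/775480551 = -400759042989998/775480551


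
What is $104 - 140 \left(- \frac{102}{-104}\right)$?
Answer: $- \frac{433}{13} \approx -33.308$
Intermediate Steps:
$104 - 140 \left(- \frac{102}{-104}\right) = 104 - 140 \left(\left(-102\right) \left(- \frac{1}{104}\right)\right) = 104 - \frac{1785}{13} = - \frac{433}{13}$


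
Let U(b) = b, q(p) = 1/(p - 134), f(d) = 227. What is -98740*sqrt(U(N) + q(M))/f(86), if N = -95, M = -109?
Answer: -98740*I*sqrt(69258)/6129 ≈ -4239.7*I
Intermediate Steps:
q(p) = 1/(-134 + p)
-98740*sqrt(U(N) + q(M))/f(86) = -98740*sqrt(-95 + 1/(-134 - 109))/227 = -98740*sqrt(-95 + 1/(-243))/227 = -98740*sqrt(-95 - 1/243)/227 = -98740*I*sqrt(69258)/6129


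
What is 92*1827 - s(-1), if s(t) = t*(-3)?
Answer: 168081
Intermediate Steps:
s(t) = -3*t
92*1827 - s(-1) = 92*1827 - (-3)*(-1) = 168084 - 1*3 = 168084 - 3 = 168081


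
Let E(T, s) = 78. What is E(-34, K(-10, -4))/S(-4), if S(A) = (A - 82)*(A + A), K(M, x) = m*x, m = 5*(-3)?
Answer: 39/344 ≈ 0.11337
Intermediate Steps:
m = -15
K(M, x) = -15*x
S(A) = 2*A*(-82 + A) (S(A) = (-82 + A)*(2*A) = 2*A*(-82 + A))
E(-34, K(-10, -4))/S(-4) = 78/((2*(-4)*(-82 - 4))) = 78/((2*(-4)*(-86))) = 78/688 = 78*(1/688) = 39/344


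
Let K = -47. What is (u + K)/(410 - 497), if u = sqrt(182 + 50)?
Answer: 47/87 - 2*sqrt(58)/87 ≈ 0.36515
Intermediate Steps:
u = 2*sqrt(58) (u = sqrt(232) = 2*sqrt(58) ≈ 15.232)
(u + K)/(410 - 497) = (2*sqrt(58) - 47)/(410 - 497) = (-47 + 2*sqrt(58))/(-87) = (-47 + 2*sqrt(58))*(-1/87) = 47/87 - 2*sqrt(58)/87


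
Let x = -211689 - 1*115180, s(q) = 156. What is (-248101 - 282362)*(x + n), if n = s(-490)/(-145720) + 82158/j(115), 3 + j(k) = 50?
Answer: 295295679572995329/1712210 ≈ 1.7246e+11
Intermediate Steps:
j(k) = 47 (j(k) = -3 + 50 = 47)
x = -326869 (x = -211689 - 115180 = -326869)
n = 2993014107/1712210 (n = 156/(-145720) + 82158/47 = 156*(-1/145720) + 82158*(1/47) = -39/36430 + 82158/47 = 2993014107/1712210 ≈ 1748.0)
(-248101 - 282362)*(x + n) = (-248101 - 282362)*(-326869 + 2993014107/1712210) = -530463*(-556675356383/1712210) = 295295679572995329/1712210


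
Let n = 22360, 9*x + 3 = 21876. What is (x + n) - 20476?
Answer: 12943/3 ≈ 4314.3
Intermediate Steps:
x = 7291/3 (x = -1/3 + (1/9)*21876 = -1/3 + 7292/3 = 7291/3 ≈ 2430.3)
(x + n) - 20476 = (7291/3 + 22360) - 20476 = 74371/3 - 20476 = 12943/3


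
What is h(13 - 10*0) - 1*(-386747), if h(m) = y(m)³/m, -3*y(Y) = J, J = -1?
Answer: 135748198/351 ≈ 3.8675e+5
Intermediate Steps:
y(Y) = ⅓ (y(Y) = -⅓*(-1) = ⅓)
h(m) = 1/(27*m) (h(m) = (⅓)³/m = 1/(27*m))
h(13 - 10*0) - 1*(-386747) = 1/(27*(13 - 10*0)) - 1*(-386747) = 1/(27*(13 + 0)) + 386747 = (1/27)/13 + 386747 = (1/27)*(1/13) + 386747 = 1/351 + 386747 = 135748198/351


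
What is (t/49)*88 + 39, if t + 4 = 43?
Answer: 5343/49 ≈ 109.04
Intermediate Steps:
t = 39 (t = -4 + 43 = 39)
(t/49)*88 + 39 = (39/49)*88 + 39 = 3432/49 + 39 = 5343/49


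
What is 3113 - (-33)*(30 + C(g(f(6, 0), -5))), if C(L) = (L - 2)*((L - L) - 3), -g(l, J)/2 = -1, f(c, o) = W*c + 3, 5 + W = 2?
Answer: 4103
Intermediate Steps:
W = -3 (W = -5 + 2 = -3)
f(c, o) = 3 - 3*c (f(c, o) = -3*c + 3 = 3 - 3*c)
g(l, J) = 2 (g(l, J) = -2*(-1) = 2)
C(L) = 6 - 3*L (C(L) = (-2 + L)*(0 - 3) = (-2 + L)*(-3) = 6 - 3*L)
3113 - (-33)*(30 + C(g(f(6, 0), -5))) = 3113 - (-33)*(30 + (6 - 3*2)) = 3113 - (-33)*(30 + (6 - 6)) = 3113 - (-33)*(30 + 0) = 3113 - (-33)*30 = 3113 - 1*(-990) = 3113 + 990 = 4103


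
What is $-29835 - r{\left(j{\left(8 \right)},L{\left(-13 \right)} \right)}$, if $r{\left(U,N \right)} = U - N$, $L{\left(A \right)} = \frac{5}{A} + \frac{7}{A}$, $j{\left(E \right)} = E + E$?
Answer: $- \frac{388075}{13} \approx -29852.0$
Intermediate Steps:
$j{\left(E \right)} = 2 E$
$L{\left(A \right)} = \frac{12}{A}$
$-29835 - r{\left(j{\left(8 \right)},L{\left(-13 \right)} \right)} = -29835 - \left(2 \cdot 8 - \frac{12}{-13}\right) = -29835 - \left(16 - 12 \left(- \frac{1}{13}\right)\right) = -29835 - \left(16 - - \frac{12}{13}\right) = -29835 - \left(16 + \frac{12}{13}\right) = -29835 - \frac{220}{13} = - \frac{388075}{13}$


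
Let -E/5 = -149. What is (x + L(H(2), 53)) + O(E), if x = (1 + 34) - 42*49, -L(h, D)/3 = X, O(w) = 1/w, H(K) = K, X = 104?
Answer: -1739574/745 ≈ -2335.0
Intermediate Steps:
E = 745 (E = -5*(-149) = 745)
L(h, D) = -312 (L(h, D) = -3*104 = -312)
x = -2023 (x = 35 - 2058 = -2023)
(x + L(H(2), 53)) + O(E) = (-2023 - 312) + 1/745 = -2335 + 1/745 = -1739574/745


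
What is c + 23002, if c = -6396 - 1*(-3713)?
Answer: 20319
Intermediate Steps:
c = -2683 (c = -6396 + 3713 = -2683)
c + 23002 = -2683 + 23002 = 20319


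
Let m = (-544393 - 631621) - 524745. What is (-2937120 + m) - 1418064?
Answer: -6055943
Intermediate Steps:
m = -1700759 (m = -1176014 - 524745 = -1700759)
(-2937120 + m) - 1418064 = (-2937120 - 1700759) - 1418064 = -4637879 - 1418064 = -6055943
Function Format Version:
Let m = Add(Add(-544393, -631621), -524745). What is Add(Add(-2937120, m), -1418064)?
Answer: -6055943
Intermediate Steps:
m = -1700759 (m = Add(-1176014, -524745) = -1700759)
Add(Add(-2937120, m), -1418064) = Add(Add(-2937120, -1700759), -1418064) = Add(-4637879, -1418064) = -6055943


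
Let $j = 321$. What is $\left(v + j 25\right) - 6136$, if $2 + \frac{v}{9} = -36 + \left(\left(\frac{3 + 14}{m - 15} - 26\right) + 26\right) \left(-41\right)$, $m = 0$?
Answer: $\frac{9826}{5} \approx 1965.2$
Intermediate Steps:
$v = \frac{381}{5}$ ($v = -18 + 9 \left(-36 + \left(\left(\frac{3 + 14}{0 - 15} - 26\right) + 26\right) \left(-41\right)\right) = -18 + 9 \left(-36 + \left(\left(\frac{17}{-15} - 26\right) + 26\right) \left(-41\right)\right) = -18 + 9 \left(-36 + \left(\left(17 \left(- \frac{1}{15}\right) - 26\right) + 26\right) \left(-41\right)\right) = -18 + 9 \left(-36 + \left(\left(- \frac{17}{15} - 26\right) + 26\right) \left(-41\right)\right) = -18 + 9 \left(-36 + \left(- \frac{407}{15} + 26\right) \left(-41\right)\right) = -18 + 9 \left(-36 - - \frac{697}{15}\right) = -18 + 9 \left(-36 + \frac{697}{15}\right) = -18 + 9 \cdot \frac{157}{15} = -18 + \frac{471}{5} = \frac{381}{5} \approx 76.2$)
$\left(v + j 25\right) - 6136 = \left(\frac{381}{5} + 321 \cdot 25\right) - 6136 = \left(\frac{381}{5} + 8025\right) - 6136 = \frac{40506}{5} - 6136 = \frac{9826}{5}$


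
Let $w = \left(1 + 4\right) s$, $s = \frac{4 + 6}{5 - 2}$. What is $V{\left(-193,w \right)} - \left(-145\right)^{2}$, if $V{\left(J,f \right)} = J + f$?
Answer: $- \frac{63604}{3} \approx -21201.0$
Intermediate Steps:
$s = \frac{10}{3} \approx 3.3333$
$w = \frac{50}{3}$ ($w = \left(1 + 4\right) \frac{10}{3} = 5 \cdot \frac{10}{3} = \frac{50}{3} \approx 16.667$)
$V{\left(-193,w \right)} - \left(-145\right)^{2} = \left(-193 + \frac{50}{3}\right) - \left(-145\right)^{2} = - \frac{529}{3} - 21025 = - \frac{63604}{3}$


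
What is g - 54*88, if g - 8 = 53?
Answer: -4691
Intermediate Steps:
g = 61 (g = 8 + 53 = 61)
g - 54*88 = 61 - 54*88 = 61 - 4752 = -4691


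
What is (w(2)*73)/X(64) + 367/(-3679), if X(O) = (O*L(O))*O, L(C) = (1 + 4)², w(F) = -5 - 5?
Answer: -4026647/37672960 ≈ -0.10688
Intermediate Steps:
w(F) = -10
L(C) = 25 (L(C) = 5² = 25)
X(O) = 25*O² (X(O) = (O*25)*O = (25*O)*O = 25*O²)
(w(2)*73)/X(64) + 367/(-3679) = (-10*73)/((25*64²)) + 367/(-3679) = -730/(25*4096) + 367*(-1/3679) = -730/102400 - 367/3679 = -730*1/102400 - 367/3679 = -73/10240 - 367/3679 = -4026647/37672960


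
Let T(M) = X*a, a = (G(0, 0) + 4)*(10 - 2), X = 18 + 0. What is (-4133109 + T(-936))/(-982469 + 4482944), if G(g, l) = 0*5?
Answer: -1377511/1166825 ≈ -1.1806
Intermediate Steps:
X = 18
G(g, l) = 0
a = 32 (a = (0 + 4)*(10 - 2) = 4*8 = 32)
T(M) = 576 (T(M) = 18*32 = 576)
(-4133109 + T(-936))/(-982469 + 4482944) = (-4133109 + 576)/(-982469 + 4482944) = -4132533/3500475 = -4132533*1/3500475 = -1377511/1166825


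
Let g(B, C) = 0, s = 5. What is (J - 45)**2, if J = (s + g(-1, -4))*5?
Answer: 400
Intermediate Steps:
J = 25 (J = (5 + 0)*5 = 5*5 = 25)
(J - 45)**2 = (25 - 45)**2 = (-20)**2 = 400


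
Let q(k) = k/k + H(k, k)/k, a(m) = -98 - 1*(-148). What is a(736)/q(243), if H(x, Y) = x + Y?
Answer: 50/3 ≈ 16.667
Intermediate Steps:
H(x, Y) = Y + x
a(m) = 50 (a(m) = -98 + 148 = 50)
q(k) = 3 (q(k) = k/k + (k + k)/k = 1 + (2*k)/k = 1 + 2 = 3)
a(736)/q(243) = 50/3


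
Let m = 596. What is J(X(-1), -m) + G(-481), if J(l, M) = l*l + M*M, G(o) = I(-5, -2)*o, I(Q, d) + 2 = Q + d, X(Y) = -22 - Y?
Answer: 359986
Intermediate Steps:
I(Q, d) = -2 + Q + d (I(Q, d) = -2 + (Q + d) = -2 + Q + d)
G(o) = -9*o (G(o) = (-2 - 5 - 2)*o = -9*o)
J(l, M) = M² + l² (J(l, M) = l² + M² = M² + l²)
J(X(-1), -m) + G(-481) = ((-1*596)² + (-22 - 1*(-1))²) - 9*(-481) = ((-596)² + (-22 + 1)²) + 4329 = (355216 + (-21)²) + 4329 = (355216 + 441) + 4329 = 355657 + 4329 = 359986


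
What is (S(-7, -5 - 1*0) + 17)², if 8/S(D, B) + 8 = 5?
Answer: 1849/9 ≈ 205.44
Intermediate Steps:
S(D, B) = -8/3 (S(D, B) = 8/(-8 + 5) = 8/(-3) = 8*(-⅓) = -8/3)
(S(-7, -5 - 1*0) + 17)² = (-8/3 + 17)² = (43/3)² = 1849/9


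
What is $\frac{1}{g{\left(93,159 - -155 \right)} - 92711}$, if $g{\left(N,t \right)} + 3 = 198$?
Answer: $- \frac{1}{92516} \approx -1.0809 \cdot 10^{-5}$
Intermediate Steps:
$g{\left(N,t \right)} = 195$ ($g{\left(N,t \right)} = -3 + 198 = 195$)
$\frac{1}{g{\left(93,159 - -155 \right)} - 92711} = \frac{1}{195 - 92711} = \frac{1}{-92516} = - \frac{1}{92516}$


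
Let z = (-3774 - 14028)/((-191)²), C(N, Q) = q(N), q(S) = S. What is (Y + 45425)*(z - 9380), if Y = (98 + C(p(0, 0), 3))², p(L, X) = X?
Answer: -18831451087878/36481 ≈ -5.1620e+8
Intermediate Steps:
C(N, Q) = N
z = -17802/36481 ≈ -0.48798
Y = 9604 (Y = (98 + 0)² = 98² = 9604)
(Y + 45425)*(z - 9380) = (9604 + 45425)*(-17802/36481 - 9380) = 55029*(-342209582/36481) = -18831451087878/36481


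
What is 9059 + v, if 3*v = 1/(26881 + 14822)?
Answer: 1133362432/125109 ≈ 9059.0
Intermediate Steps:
v = 1/125109 (v = 1/(3*(26881 + 14822)) = (⅓)/41703 = (⅓)*(1/41703) = 1/125109 ≈ 7.9930e-6)
9059 + v = 9059 + 1/125109 = 1133362432/125109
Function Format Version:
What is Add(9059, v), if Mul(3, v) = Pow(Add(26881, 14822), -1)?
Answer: Rational(1133362432, 125109) ≈ 9059.0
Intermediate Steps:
v = Rational(1, 125109) (v = Mul(Rational(1, 3), Pow(Add(26881, 14822), -1)) = Mul(Rational(1, 3), Pow(41703, -1)) = Mul(Rational(1, 3), Rational(1, 41703)) = Rational(1, 125109) ≈ 7.9930e-6)
Add(9059, v) = Add(9059, Rational(1, 125109)) = Rational(1133362432, 125109)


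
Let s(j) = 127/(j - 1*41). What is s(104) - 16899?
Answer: -1064510/63 ≈ -16897.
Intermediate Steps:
s(j) = 127/(-41 + j) (s(j) = 127/(j - 41) = 127/(-41 + j))
s(104) - 16899 = 127/(-41 + 104) - 16899 = 127/63 - 16899 = -1064510/63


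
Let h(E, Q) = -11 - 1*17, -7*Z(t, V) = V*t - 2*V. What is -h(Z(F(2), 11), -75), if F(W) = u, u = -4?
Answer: 28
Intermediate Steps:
F(W) = -4
Z(t, V) = 2*V/7 - V*t/7 (Z(t, V) = -(V*t - 2*V)/7 = -(-2*V + V*t)/7 = 2*V/7 - V*t/7)
h(E, Q) = -28 (h(E, Q) = -11 - 17 = -28)
-h(Z(F(2), 11), -75) = -1*(-28) = 28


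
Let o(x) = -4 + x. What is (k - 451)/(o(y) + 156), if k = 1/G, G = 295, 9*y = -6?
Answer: -199566/66965 ≈ -2.9802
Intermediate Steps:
y = -⅔ (y = (⅑)*(-6) = -⅔ ≈ -0.66667)
k = 1/295 ≈ 0.0033898
(k - 451)/(o(y) + 156) = (1/295 - 451)/((-4 - ⅔) + 156) = -133044/295/(-14/3 + 156) = -133044/295/(454/3) = (3/454)*(-133044/295) = -199566/66965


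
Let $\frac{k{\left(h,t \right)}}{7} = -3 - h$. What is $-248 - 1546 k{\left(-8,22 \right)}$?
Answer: $-54358$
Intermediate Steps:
$k{\left(h,t \right)} = -21 - 7 h$ ($k{\left(h,t \right)} = 7 \left(-3 - h\right) = -21 - 7 h$)
$-248 - 1546 k{\left(-8,22 \right)} = -248 - 1546 \left(-21 - -56\right) = -248 - 1546 \left(-21 + 56\right) = -248 - 54110 = -54358$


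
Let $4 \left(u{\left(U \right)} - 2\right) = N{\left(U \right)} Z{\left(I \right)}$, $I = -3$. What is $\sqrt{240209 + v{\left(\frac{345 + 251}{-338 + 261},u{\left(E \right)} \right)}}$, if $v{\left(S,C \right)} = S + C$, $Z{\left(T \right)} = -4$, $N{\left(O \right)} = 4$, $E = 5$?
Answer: $\frac{\sqrt{1424141411}}{77} \approx 490.1$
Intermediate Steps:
$u{\left(U \right)} = -2$ ($u{\left(U \right)} = 2 + \frac{4 \left(-4\right)}{4} = 2 + \frac{1}{4} \left(-16\right) = 2 - 4 = -2$)
$v{\left(S,C \right)} = C + S$
$\sqrt{240209 + v{\left(\frac{345 + 251}{-338 + 261},u{\left(E \right)} \right)}} = \sqrt{240209 + \left(-2 + \frac{345 + 251}{-338 + 261}\right)} = \sqrt{240209 + \left(-2 + \frac{596}{-77}\right)} = \sqrt{240209 + \left(-2 + 596 \left(- \frac{1}{77}\right)\right)} = \sqrt{240209 - \frac{750}{77}} = \sqrt{\frac{18495343}{77}} = \frac{\sqrt{1424141411}}{77}$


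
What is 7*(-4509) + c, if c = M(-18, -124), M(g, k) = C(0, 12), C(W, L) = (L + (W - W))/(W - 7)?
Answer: -220953/7 ≈ -31565.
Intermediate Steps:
C(W, L) = L/(-7 + W) (C(W, L) = (L + 0)/(-7 + W) = L/(-7 + W))
M(g, k) = -12/7 (M(g, k) = 12/(-7 + 0) = 12/(-7) = 12*(-⅐) = -12/7)
c = -12/7 ≈ -1.7143
7*(-4509) + c = 7*(-4509) - 12/7 = -31563 - 12/7 = -220953/7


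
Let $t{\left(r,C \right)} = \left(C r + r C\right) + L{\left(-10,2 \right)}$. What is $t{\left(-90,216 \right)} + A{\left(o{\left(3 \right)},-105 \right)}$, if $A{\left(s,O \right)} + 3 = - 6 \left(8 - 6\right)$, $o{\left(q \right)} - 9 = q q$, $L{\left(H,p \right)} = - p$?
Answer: $-38897$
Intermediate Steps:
$o{\left(q \right)} = 9 + q^{2}$ ($o{\left(q \right)} = 9 + q q = 9 + q^{2}$)
$t{\left(r,C \right)} = -2 + 2 C r$ ($t{\left(r,C \right)} = \left(C r + r C\right) - 2 = \left(C r + C r\right) - 2 = 2 C r - 2 = -2 + 2 C r$)
$A{\left(s,O \right)} = -15$ ($A{\left(s,O \right)} = -3 - 6 \left(8 - 6\right) = -3 - 12 = -15$)
$t{\left(-90,216 \right)} + A{\left(o{\left(3 \right)},-105 \right)} = \left(-2 + 2 \cdot 216 \left(-90\right)\right) - 15 = \left(-2 - 38880\right) - 15 = -38882 - 15 = -38897$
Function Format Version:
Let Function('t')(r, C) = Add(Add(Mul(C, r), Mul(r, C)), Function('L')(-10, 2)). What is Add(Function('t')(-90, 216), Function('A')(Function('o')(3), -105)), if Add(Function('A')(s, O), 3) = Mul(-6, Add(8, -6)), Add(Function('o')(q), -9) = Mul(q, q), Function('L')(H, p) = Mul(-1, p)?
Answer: -38897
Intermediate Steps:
Function('o')(q) = Add(9, Pow(q, 2)) (Function('o')(q) = Add(9, Mul(q, q)) = Add(9, Pow(q, 2)))
Function('t')(r, C) = Add(-2, Mul(2, C, r)) (Function('t')(r, C) = Add(Add(Mul(C, r), Mul(r, C)), Mul(-1, 2)) = Add(Add(Mul(C, r), Mul(C, r)), -2) = Add(Mul(2, C, r), -2) = Add(-2, Mul(2, C, r)))
Function('A')(s, O) = -15 (Function('A')(s, O) = Add(-3, Mul(-6, Add(8, -6))) = Add(-3, Mul(-6, 2)) = Add(-3, -12) = -15)
Add(Function('t')(-90, 216), Function('A')(Function('o')(3), -105)) = Add(Add(-2, Mul(2, 216, -90)), -15) = Add(Add(-2, -38880), -15) = Add(-38882, -15) = -38897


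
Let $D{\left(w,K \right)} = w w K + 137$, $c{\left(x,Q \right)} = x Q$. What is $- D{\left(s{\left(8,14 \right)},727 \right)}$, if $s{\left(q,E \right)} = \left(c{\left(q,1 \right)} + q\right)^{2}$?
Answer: $-47644809$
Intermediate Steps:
$c{\left(x,Q \right)} = Q x$
$s{\left(q,E \right)} = 4 q^{2}$ ($s{\left(q,E \right)} = \left(1 q + q\right)^{2} = \left(q + q\right)^{2} = \left(2 q\right)^{2} = 4 q^{2}$)
$D{\left(w,K \right)} = 137 + K w^{2}$ ($D{\left(w,K \right)} = w^{2} K + 137 = K w^{2} + 137 = 137 + K w^{2}$)
$- D{\left(s{\left(8,14 \right)},727 \right)} = - (137 + 727 \left(4 \cdot 8^{2}\right)^{2}) = - (137 + 727 \left(4 \cdot 64\right)^{2}) = - (137 + 727 \cdot 256^{2}) = - (137 + 727 \cdot 65536) = - (137 + 47644672) = \left(-1\right) 47644809 = -47644809$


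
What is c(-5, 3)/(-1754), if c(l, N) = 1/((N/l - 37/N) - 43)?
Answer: 15/1471606 ≈ 1.0193e-5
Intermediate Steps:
c(l, N) = 1/(-43 - 37/N + N/l) (c(l, N) = 1/((-37/N + N/l) - 43) = 1/(-43 - 37/N + N/l))
c(-5, 3)/(-1754) = -1*3*(-5)/(-1*3² + 37*(-5) + 43*3*(-5))/(-1754) = -1*3*(-5)/(-1*9 - 185 - 645)*(-1/1754) = -1*3*(-5)/(-9 - 185 - 645)*(-1/1754) = -1*3*(-5)/(-839)*(-1/1754) = -1*3*(-5)*(-1/839)*(-1/1754) = -15/839*(-1/1754) = 15/1471606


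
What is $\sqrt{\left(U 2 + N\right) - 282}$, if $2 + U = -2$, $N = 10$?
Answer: $2 i \sqrt{70} \approx 16.733 i$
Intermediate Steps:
$U = -4$ ($U = -2 - 2 = -4$)
$\sqrt{\left(U 2 + N\right) - 282} = \sqrt{\left(\left(-4\right) 2 + 10\right) - 282} = \sqrt{\left(-8 + 10\right) - 282} = \sqrt{2 - 282} = \sqrt{-280} = 2 i \sqrt{70}$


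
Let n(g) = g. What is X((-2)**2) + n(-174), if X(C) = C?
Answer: -170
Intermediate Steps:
X((-2)**2) + n(-174) = (-2)**2 - 174 = 4 - 174 = -170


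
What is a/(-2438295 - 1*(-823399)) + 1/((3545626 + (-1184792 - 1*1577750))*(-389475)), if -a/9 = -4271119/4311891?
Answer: -325664091496056451/58992631377588696848400 ≈ -5.5204e-6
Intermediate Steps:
a = 4271119/479099 (a = -(-38440071)/4311891 = -9*(-4271119/4311891) = 4271119/479099 ≈ 8.9149)
a/(-2438295 - 1*(-823399)) + 1/((3545626 + (-1184792 - 1*1577750))*(-389475)) = 4271119/(479099*(-2438295 - 1*(-823399))) + 1/((3545626 + (-1184792 - 1*1577750))*(-389475)) = 4271119/(479099*(-2438295 + 823399)) - 1/389475/(3545626 + (-1184792 - 1577750)) = (4271119/479099)/(-1614896) - 1/389475/(3545626 - 2762542) = (4271119/479099)*(-1/1614896) - 1/389475/783084 = -4271119/773695058704 + (1/783084)*(-1/389475) = -4271119/773695058704 - 1/304991640900 = -325664091496056451/58992631377588696848400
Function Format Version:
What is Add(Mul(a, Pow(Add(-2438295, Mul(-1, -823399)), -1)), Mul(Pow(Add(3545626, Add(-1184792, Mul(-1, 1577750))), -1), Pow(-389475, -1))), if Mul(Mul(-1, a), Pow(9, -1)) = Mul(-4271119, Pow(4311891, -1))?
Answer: Rational(-325664091496056451, 58992631377588696848400) ≈ -5.5204e-6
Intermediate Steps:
a = Rational(4271119, 479099) (a = Mul(-9, Mul(-4271119, Pow(4311891, -1))) = Mul(-9, Mul(-4271119, Rational(1, 4311891))) = Mul(-9, Rational(-4271119, 4311891)) = Rational(4271119, 479099) ≈ 8.9149)
Add(Mul(a, Pow(Add(-2438295, Mul(-1, -823399)), -1)), Mul(Pow(Add(3545626, Add(-1184792, Mul(-1, 1577750))), -1), Pow(-389475, -1))) = Add(Mul(Rational(4271119, 479099), Pow(Add(-2438295, Mul(-1, -823399)), -1)), Mul(Pow(Add(3545626, Add(-1184792, Mul(-1, 1577750))), -1), Pow(-389475, -1))) = Add(Mul(Rational(4271119, 479099), Pow(Add(-2438295, 823399), -1)), Mul(Pow(Add(3545626, Add(-1184792, -1577750)), -1), Rational(-1, 389475))) = Add(Mul(Rational(4271119, 479099), Pow(-1614896, -1)), Mul(Pow(Add(3545626, -2762542), -1), Rational(-1, 389475))) = Add(Mul(Rational(4271119, 479099), Rational(-1, 1614896)), Mul(Pow(783084, -1), Rational(-1, 389475))) = Add(Rational(-4271119, 773695058704), Mul(Rational(1, 783084), Rational(-1, 389475))) = Add(Rational(-4271119, 773695058704), Rational(-1, 304991640900)) = Rational(-325664091496056451, 58992631377588696848400)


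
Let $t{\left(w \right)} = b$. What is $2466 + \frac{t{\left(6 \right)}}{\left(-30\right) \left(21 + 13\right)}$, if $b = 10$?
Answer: $\frac{251531}{102} \approx 2466.0$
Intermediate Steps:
$t{\left(w \right)} = 10$
$2466 + \frac{t{\left(6 \right)}}{\left(-30\right) \left(21 + 13\right)} = 2466 + \frac{10}{\left(-30\right) \left(21 + 13\right)} = 2466 + \frac{10}{\left(-30\right) 34} = 2466 + \frac{10}{-1020} = 2466 + 10 \left(- \frac{1}{1020}\right) = 2466 - \frac{1}{102} = \frac{251531}{102}$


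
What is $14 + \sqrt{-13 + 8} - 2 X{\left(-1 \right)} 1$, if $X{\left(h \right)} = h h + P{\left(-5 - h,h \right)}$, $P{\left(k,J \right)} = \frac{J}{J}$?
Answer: $14 - 4 i \sqrt{5} \approx 14.0 - 8.9443 i$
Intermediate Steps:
$P{\left(k,J \right)} = 1$
$X{\left(h \right)} = 1 + h^{2}$ ($X{\left(h \right)} = h h + 1 = h^{2} + 1 = 1 + h^{2}$)
$14 + \sqrt{-13 + 8} - 2 X{\left(-1 \right)} 1 = 14 + \sqrt{-13 + 8} - 2 \left(1 + \left(-1\right)^{2}\right) 1 = 14 + \sqrt{-5} - 2 \left(1 + 1\right) 1 = 14 + i \sqrt{5} \left(-2\right) 2 \cdot 1 = 14 + i \sqrt{5} \left(\left(-4\right) 1\right) = 14 + i \sqrt{5} \left(-4\right) = 14 - 4 i \sqrt{5}$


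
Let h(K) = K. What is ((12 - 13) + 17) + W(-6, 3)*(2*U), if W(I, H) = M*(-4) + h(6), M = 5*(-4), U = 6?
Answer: 1048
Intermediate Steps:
M = -20
W(I, H) = 86 (W(I, H) = -20*(-4) + 6 = 80 + 6 = 86)
((12 - 13) + 17) + W(-6, 3)*(2*U) = ((12 - 13) + 17) + 86*(2*6) = (-1 + 17) + 86*12 = 16 + 1032 = 1048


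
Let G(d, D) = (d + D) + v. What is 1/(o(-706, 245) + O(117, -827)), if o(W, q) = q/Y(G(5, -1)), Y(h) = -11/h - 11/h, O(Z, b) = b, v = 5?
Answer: -22/20399 ≈ -0.0010785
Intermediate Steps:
G(d, D) = 5 + D + d (G(d, D) = (d + D) + 5 = (D + d) + 5 = 5 + D + d)
Y(h) = -22/h
o(W, q) = -9*q/22 (o(W, q) = q/((-22/(5 - 1 + 5))) = q/((-22/9)) = q/((-22*⅑)) = q/(-22/9) = q*(-9/22) = -9*q/22)
1/(o(-706, 245) + O(117, -827)) = 1/(-9/22*245 - 827) = 1/(-2205/22 - 827) = 1/(-20399/22) = -22/20399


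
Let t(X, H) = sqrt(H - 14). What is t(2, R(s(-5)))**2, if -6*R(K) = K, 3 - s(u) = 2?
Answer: -85/6 ≈ -14.167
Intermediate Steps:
s(u) = 1 (s(u) = 3 - 1*2 = 3 - 2 = 1)
R(K) = -K/6
t(X, H) = sqrt(-14 + H)
t(2, R(s(-5)))**2 = (sqrt(-14 - 1/6*1))**2 = (sqrt(-14 - 1/6))**2 = (sqrt(-85/6))**2 = (I*sqrt(510)/6)**2 = -85/6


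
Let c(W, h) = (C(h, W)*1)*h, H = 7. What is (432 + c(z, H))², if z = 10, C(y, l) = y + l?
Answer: 303601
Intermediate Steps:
C(y, l) = l + y
c(W, h) = h*(W + h) (c(W, h) = ((W + h)*1)*h = (W + h)*h = h*(W + h))
(432 + c(z, H))² = (432 + 7*(10 + 7))² = (432 + 7*17)² = (432 + 119)² = 551² = 303601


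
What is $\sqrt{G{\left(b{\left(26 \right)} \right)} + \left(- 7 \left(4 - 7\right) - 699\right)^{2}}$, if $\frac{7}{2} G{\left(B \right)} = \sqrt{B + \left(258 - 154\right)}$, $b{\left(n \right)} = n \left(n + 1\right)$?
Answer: $\frac{\sqrt{22524516 + 14 \sqrt{806}}}{7} \approx 678.01$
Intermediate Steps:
$b{\left(n \right)} = n \left(1 + n\right)$
$G{\left(B \right)} = \frac{2 \sqrt{104 + B}}{7}$ ($G{\left(B \right)} = \frac{2 \sqrt{B + \left(258 - 154\right)}}{7} = \frac{2 \sqrt{B + 104}}{7} = \frac{2 \sqrt{104 + B}}{7}$)
$\sqrt{G{\left(b{\left(26 \right)} \right)} + \left(- 7 \left(4 - 7\right) - 699\right)^{2}} = \sqrt{\frac{2 \sqrt{104 + 26 \left(1 + 26\right)}}{7} + \left(- 7 \left(4 - 7\right) - 699\right)^{2}} = \sqrt{\frac{2 \sqrt{104 + 26 \cdot 27}}{7} + \left(\left(-7\right) \left(-3\right) - 699\right)^{2}} = \sqrt{\frac{2 \sqrt{104 + 702}}{7} + \left(21 - 699\right)^{2}} = \sqrt{\frac{2 \sqrt{806}}{7} + \left(-678\right)^{2}} = \sqrt{\frac{2 \sqrt{806}}{7} + 459684} = \sqrt{459684 + \frac{2 \sqrt{806}}{7}}$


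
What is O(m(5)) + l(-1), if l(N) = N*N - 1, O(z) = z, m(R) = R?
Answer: 5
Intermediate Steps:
l(N) = -1 + N² (l(N) = N² - 1 = -1 + N²)
O(m(5)) + l(-1) = 5 + (-1 + (-1)²) = 5 + (-1 + 1) = 5 + 0 = 5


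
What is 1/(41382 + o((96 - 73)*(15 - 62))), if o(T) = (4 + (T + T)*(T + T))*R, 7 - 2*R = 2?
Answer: 1/11727002 ≈ 8.5273e-8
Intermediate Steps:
R = 5/2 (R = 7/2 - ½*2 = 7/2 - 1 = 5/2 ≈ 2.5000)
o(T) = 10 + 10*T² (o(T) = (4 + (T + T)*(T + T))*(5/2) = (4 + (2*T)*(2*T))*(5/2) = (4 + 4*T²)*(5/2) = 10 + 10*T²)
1/(41382 + o((96 - 73)*(15 - 62))) = 1/(41382 + (10 + 10*((96 - 73)*(15 - 62))²)) = 1/(41382 + (10 + 10*(23*(-47))²)) = 1/(41382 + (10 + 10*(-1081)²)) = 1/(41382 + (10 + 10*1168561)) = 1/(41382 + (10 + 11685610)) = 1/(41382 + 11685620) = 1/11727002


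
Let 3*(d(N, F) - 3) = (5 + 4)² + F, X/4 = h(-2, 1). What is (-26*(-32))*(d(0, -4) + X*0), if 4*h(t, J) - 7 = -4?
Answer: 71552/3 ≈ 23851.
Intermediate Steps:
h(t, J) = ¾ (h(t, J) = 7/4 + (¼)*(-4) = 7/4 - 1 = ¾)
X = 3 (X = 4*(¾) = 3)
d(N, F) = 30 + F/3 (d(N, F) = 3 + ((5 + 4)² + F)/3 = 3 + (9² + F)/3 = 3 + (81 + F)/3 = 3 + (27 + F/3) = 30 + F/3)
(-26*(-32))*(d(0, -4) + X*0) = (-26*(-32))*((30 + (⅓)*(-4)) + 3*0) = 832*((30 - 4/3) + 0) = 832*(86/3 + 0) = 832*(86/3) = 71552/3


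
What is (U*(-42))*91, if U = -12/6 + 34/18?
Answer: 1274/3 ≈ 424.67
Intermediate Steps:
U = -⅑ (U = -12*⅙ + 34*(1/18) = -2 + 17/9 = -⅑ ≈ -0.11111)
(U*(-42))*91 = -⅑*(-42)*91 = (14/3)*91 = 1274/3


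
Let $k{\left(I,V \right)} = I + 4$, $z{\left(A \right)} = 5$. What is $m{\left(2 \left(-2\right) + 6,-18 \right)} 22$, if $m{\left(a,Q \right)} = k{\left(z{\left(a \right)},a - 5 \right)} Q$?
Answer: $-3564$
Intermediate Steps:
$k{\left(I,V \right)} = 4 + I$
$m{\left(a,Q \right)} = 9 Q$ ($m{\left(a,Q \right)} = \left(4 + 5\right) Q = 9 Q$)
$m{\left(2 \left(-2\right) + 6,-18 \right)} 22 = 9 \left(-18\right) 22 = \left(-162\right) 22 = -3564$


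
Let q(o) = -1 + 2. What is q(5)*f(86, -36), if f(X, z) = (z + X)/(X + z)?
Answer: 1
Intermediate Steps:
f(X, z) = 1 (f(X, z) = (X + z)/(X + z) = 1)
q(o) = 1
q(5)*f(86, -36) = 1*1 = 1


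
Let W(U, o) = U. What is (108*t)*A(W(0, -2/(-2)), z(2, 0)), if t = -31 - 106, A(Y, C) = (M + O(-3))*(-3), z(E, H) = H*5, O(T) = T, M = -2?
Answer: -221940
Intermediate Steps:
z(E, H) = 5*H
A(Y, C) = 15 (A(Y, C) = (-2 - 3)*(-3) = -5*(-3) = 15)
t = -137
(108*t)*A(W(0, -2/(-2)), z(2, 0)) = (108*(-137))*15 = -14796*15 = -221940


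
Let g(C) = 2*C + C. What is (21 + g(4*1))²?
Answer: 1089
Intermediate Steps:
g(C) = 3*C
(21 + g(4*1))² = (21 + 3*(4*1))² = (21 + 3*4)² = (21 + 12)² = 33² = 1089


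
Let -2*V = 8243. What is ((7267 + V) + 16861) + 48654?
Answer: 137321/2 ≈ 68661.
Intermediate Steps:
V = -8243/2 (V = -½*8243 = -8243/2 ≈ -4121.5)
((7267 + V) + 16861) + 48654 = ((7267 - 8243/2) + 16861) + 48654 = (6291/2 + 16861) + 48654 = 40013/2 + 48654 = 137321/2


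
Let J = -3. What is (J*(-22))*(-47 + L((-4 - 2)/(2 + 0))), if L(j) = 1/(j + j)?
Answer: -3113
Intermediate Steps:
L(j) = 1/(2*j)
(J*(-22))*(-47 + L((-4 - 2)/(2 + 0))) = (-3*(-22))*(-47 + 1/(2*(((-4 - 2)/(2 + 0))))) = 66*(-47 + 1/(2*((-6/2)))) = 66*(-47 + 1/(2*((-6*1/2)))) = 66*(-47 + (1/2)/(-3)) = 66*(-47 + (1/2)*(-1/3)) = 66*(-47 - 1/6) = 66*(-283/6) = -3113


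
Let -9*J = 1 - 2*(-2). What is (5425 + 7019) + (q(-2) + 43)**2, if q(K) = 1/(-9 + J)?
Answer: 105644545/7396 ≈ 14284.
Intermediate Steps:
J = -5/9 (J = -(1 - 2*(-2))/9 = -(1 + 4)/9 = -1/9*5 = -5/9 ≈ -0.55556)
q(K) = -9/86 (q(K) = 1/(-9 - 5/9) = 1/(-86/9) = -9/86)
(5425 + 7019) + (q(-2) + 43)**2 = (5425 + 7019) + (-9/86 + 43)**2 = 12444 + (3689/86)**2 = 12444 + 13608721/7396 = 105644545/7396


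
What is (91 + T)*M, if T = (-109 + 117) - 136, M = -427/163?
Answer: 15799/163 ≈ 96.926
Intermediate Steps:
M = -427/163 (M = -427*1/163 = -427/163 ≈ -2.6196)
T = -128 (T = 8 - 136 = -128)
(91 + T)*M = (91 - 128)*(-427/163) = -37*(-427/163) = 15799/163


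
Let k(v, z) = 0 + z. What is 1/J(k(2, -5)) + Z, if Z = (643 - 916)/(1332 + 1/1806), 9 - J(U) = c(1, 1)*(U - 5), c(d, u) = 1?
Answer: -6962129/45706267 ≈ -0.15232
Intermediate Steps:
k(v, z) = z
J(U) = 14 - U (J(U) = 9 - (U - 5) = 9 - (-5 + U) = 9 + (5 - U) = 14 - U)
Z = -493038/2405593 (Z = -273/(1332 + 1/1806) = -273/2405593/1806 = -273*1806/2405593 = -493038/2405593 ≈ -0.20495)
1/J(k(2, -5)) + Z = 1/(14 - 1*(-5)) - 493038/2405593 = 1/(14 + 5) - 493038/2405593 = 1/19 - 493038/2405593 = -6962129/45706267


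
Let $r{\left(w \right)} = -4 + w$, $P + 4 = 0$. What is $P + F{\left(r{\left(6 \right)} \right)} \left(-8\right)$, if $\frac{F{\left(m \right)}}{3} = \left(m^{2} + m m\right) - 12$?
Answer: $92$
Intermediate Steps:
$P = -4$ ($P = -4 + 0 = -4$)
$F{\left(m \right)} = -36 + 6 m^{2}$ ($F{\left(m \right)} = 3 \left(\left(m^{2} + m m\right) - 12\right) = 3 \left(\left(m^{2} + m^{2}\right) - 12\right) = 3 \left(2 m^{2} - 12\right) = 3 \left(-12 + 2 m^{2}\right) = -36 + 6 m^{2}$)
$P + F{\left(r{\left(6 \right)} \right)} \left(-8\right) = -4 + \left(-36 + 6 \left(-4 + 6\right)^{2}\right) \left(-8\right) = -4 + \left(-36 + 6 \cdot 2^{2}\right) \left(-8\right) = -4 + \left(-36 + 6 \cdot 4\right) \left(-8\right) = -4 + \left(-36 + 24\right) \left(-8\right) = -4 - -96 = -4 + 96 = 92$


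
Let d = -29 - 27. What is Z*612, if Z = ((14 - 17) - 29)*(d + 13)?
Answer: 842112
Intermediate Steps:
d = -56
Z = 1376 (Z = ((14 - 17) - 29)*(-56 + 13) = (-3 - 29)*(-43) = -32*(-43) = 1376)
Z*612 = 1376*612 = 842112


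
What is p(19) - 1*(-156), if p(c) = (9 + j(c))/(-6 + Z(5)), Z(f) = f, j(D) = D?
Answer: 128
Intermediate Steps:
p(c) = -9 - c (p(c) = (9 + c)/(-6 + 5) = (9 + c)/(-1) = (9 + c)*(-1) = -9 - c)
p(19) - 1*(-156) = (-9 - 1*19) - 1*(-156) = (-9 - 19) + 156 = -28 + 156 = 128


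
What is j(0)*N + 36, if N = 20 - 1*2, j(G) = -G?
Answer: 36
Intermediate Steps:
N = 18 (N = 20 - 2 = 18)
j(0)*N + 36 = -1*0*18 + 36 = 0*18 + 36 = 0 + 36 = 36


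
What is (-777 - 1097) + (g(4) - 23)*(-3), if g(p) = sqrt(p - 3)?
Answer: -1808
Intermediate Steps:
g(p) = sqrt(-3 + p)
(-777 - 1097) + (g(4) - 23)*(-3) = (-777 - 1097) + (sqrt(-3 + 4) - 23)*(-3) = -1874 + (sqrt(1) - 23)*(-3) = -1874 + (1 - 23)*(-3) = -1874 - 22*(-3) = -1874 + 66 = -1808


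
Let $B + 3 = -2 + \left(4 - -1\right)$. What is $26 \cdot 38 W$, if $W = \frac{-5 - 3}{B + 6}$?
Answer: $- \frac{3952}{3} \approx -1317.3$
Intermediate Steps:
$B = 0$ ($B = -3 + \left(-2 + \left(4 - -1\right)\right) = -3 + \left(-2 + \left(4 + 1\right)\right) = -3 + \left(-2 + 5\right) = -3 + 3 = 0$)
$W = - \frac{4}{3}$ ($W = \frac{-5 - 3}{0 + 6} = - \frac{8}{6} = \left(-8\right) \frac{1}{6} = - \frac{4}{3} \approx -1.3333$)
$26 \cdot 38 W = 26 \cdot 38 \left(- \frac{4}{3}\right) = 988 \left(- \frac{4}{3}\right) = - \frac{3952}{3}$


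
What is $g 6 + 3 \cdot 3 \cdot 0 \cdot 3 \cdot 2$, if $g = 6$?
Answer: $36$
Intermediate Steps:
$g 6 + 3 \cdot 3 \cdot 0 \cdot 3 \cdot 2 = 6 \cdot 6 + 3 \cdot 3 \cdot 0 \cdot 3 \cdot 2 = 36 + 3 \cdot 0 \cdot 3 \cdot 2 = 36 + 3 \cdot 0 \cdot 2 = 36 + 0 \cdot 2 = 36 + 0 = 36$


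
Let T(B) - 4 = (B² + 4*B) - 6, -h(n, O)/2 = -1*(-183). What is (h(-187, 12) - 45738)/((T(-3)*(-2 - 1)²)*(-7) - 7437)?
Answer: 7684/1187 ≈ 6.4735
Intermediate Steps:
h(n, O) = -366 (h(n, O) = -(-2)*(-183) = -2*183 = -366)
T(B) = -2 + B² + 4*B (T(B) = 4 + ((B² + 4*B) - 6) = 4 + (-6 + B² + 4*B) = -2 + B² + 4*B)
(h(-187, 12) - 45738)/((T(-3)*(-2 - 1)²)*(-7) - 7437) = (-366 - 45738)/(((-2 + (-3)² + 4*(-3))*(-2 - 1)²)*(-7) - 7437) = -46104/(((-2 + 9 - 12)*(-3)²)*(-7) - 7437) = -46104/(-5*9*(-7) - 7437) = -46104/(-45*(-7) - 7437) = -46104/(315 - 7437) = -46104/(-7122) = -46104*(-1/7122) = 7684/1187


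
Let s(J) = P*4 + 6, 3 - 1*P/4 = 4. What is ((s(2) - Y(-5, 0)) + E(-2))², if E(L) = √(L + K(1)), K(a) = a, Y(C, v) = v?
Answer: (10 - I)² ≈ 99.0 - 20.0*I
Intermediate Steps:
P = -4 (P = 12 - 4*4 = 12 - 16 = -4)
E(L) = √(1 + L) (E(L) = √(L + 1) = √(1 + L))
s(J) = -10 (s(J) = -4*4 + 6 = -16 + 6 = -10)
((s(2) - Y(-5, 0)) + E(-2))² = ((-10 - 1*0) + √(1 - 2))² = ((-10 + 0) + √(-1))² = (-10 + I)²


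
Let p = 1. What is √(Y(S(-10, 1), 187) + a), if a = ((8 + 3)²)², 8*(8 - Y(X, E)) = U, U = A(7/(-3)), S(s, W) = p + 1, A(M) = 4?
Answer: √58594/2 ≈ 121.03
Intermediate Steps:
S(s, W) = 2 (S(s, W) = 1 + 1 = 2)
U = 4
Y(X, E) = 15/2 (Y(X, E) = 8 - ⅛*4 = 8 - ½ = 15/2)
a = 14641 (a = (11²)² = 121² = 14641)
√(Y(S(-10, 1), 187) + a) = √(15/2 + 14641) = √(29297/2) = √58594/2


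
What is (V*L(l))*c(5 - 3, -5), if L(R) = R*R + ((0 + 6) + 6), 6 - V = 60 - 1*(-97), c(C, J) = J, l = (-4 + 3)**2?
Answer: 9815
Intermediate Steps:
l = 1 (l = (-1)**2 = 1)
V = -151 (V = 6 - (60 - 1*(-97)) = 6 - (60 + 97) = 6 - 1*157 = 6 - 157 = -151)
L(R) = 12 + R**2 (L(R) = R**2 + (6 + 6) = R**2 + 12 = 12 + R**2)
(V*L(l))*c(5 - 3, -5) = -151*(12 + 1**2)*(-5) = -151*(12 + 1)*(-5) = -151*13*(-5) = -1963*(-5) = 9815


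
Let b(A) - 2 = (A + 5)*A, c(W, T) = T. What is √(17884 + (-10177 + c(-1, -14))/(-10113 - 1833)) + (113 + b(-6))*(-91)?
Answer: -11011 + √283588025270/3982 ≈ -10877.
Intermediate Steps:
b(A) = 2 + A*(5 + A) (b(A) = 2 + (A + 5)*A = 2 + (5 + A)*A = 2 + A*(5 + A))
√(17884 + (-10177 + c(-1, -14))/(-10113 - 1833)) + (113 + b(-6))*(-91) = √(17884 + (-10177 - 14)/(-10113 - 1833)) + (113 + (2 + (-6)² + 5*(-6)))*(-91) = √(17884 - 10191/(-11946)) + (113 + (2 + 36 - 30))*(-91) = √(17884 - 10191*(-1/11946)) + (113 + 8)*(-91) = √(17884 + 3397/3982) + 121*(-91) = √(71217485/3982) - 11011 = √283588025270/3982 - 11011 = -11011 + √283588025270/3982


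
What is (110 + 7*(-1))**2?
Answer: 10609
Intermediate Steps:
(110 + 7*(-1))**2 = (110 - 7)**2 = 103**2 = 10609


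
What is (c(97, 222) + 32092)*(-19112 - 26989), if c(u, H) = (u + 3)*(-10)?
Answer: -1433372292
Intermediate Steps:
c(u, H) = -30 - 10*u (c(u, H) = (3 + u)*(-10) = -30 - 10*u)
(c(97, 222) + 32092)*(-19112 - 26989) = ((-30 - 10*97) + 32092)*(-19112 - 26989) = ((-30 - 970) + 32092)*(-46101) = (-1000 + 32092)*(-46101) = 31092*(-46101) = -1433372292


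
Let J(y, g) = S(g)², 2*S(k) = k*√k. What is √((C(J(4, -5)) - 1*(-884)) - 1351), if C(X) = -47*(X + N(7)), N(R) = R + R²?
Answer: I*√6521/2 ≈ 40.376*I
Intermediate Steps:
S(k) = k^(3/2)/2 (S(k) = (k*√k)/2 = k^(3/2)/2)
J(y, g) = g³/4 (J(y, g) = (g^(3/2)/2)² = g³/4)
C(X) = -2632 - 47*X (C(X) = -47*(X + 7*(1 + 7)) = -47*(X + 7*8) = -47*(X + 56) = -47*(56 + X) = -2632 - 47*X)
√((C(J(4, -5)) - 1*(-884)) - 1351) = √(((-2632 - 47*(-5)³/4) - 1*(-884)) - 1351) = √(((-2632 - 47*(-125)/4) + 884) - 1351) = √(((-2632 - 47*(-125/4)) + 884) - 1351) = √(((-2632 + 5875/4) + 884) - 1351) = √((-4653/4 + 884) - 1351) = √(-1117/4 - 1351) = √(-6521/4) = I*√6521/2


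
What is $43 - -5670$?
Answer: $5713$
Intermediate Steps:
$43 - -5670 = 43 + 5670 = 5713$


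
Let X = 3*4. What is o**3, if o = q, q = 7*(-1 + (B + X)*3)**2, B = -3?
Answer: 105958111168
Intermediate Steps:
X = 12
q = 4732 (q = 7*(-1 + (-3 + 12)*3)**2 = 7*(-1 + 9*3)**2 = 7*(-1 + 27)**2 = 7*26**2 = 7*676 = 4732)
o = 4732
o**3 = 4732**3 = 105958111168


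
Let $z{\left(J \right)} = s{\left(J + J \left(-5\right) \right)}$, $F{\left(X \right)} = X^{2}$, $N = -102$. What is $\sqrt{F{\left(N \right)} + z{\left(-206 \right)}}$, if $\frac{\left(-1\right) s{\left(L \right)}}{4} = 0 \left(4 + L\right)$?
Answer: $102$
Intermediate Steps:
$s{\left(L \right)} = 0$ ($s{\left(L \right)} = - 4 \cdot 0 \left(4 + L\right) = \left(-4\right) 0 = 0$)
$z{\left(J \right)} = 0$
$\sqrt{F{\left(N \right)} + z{\left(-206 \right)}} = \sqrt{\left(-102\right)^{2} + 0} = \sqrt{10404 + 0} = \sqrt{10404} = 102$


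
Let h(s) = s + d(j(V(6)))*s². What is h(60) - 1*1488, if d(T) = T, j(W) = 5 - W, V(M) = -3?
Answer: 27372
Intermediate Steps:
h(s) = s + 8*s² (h(s) = s + (5 - 1*(-3))*s² = s + (5 + 3)*s² = s + 8*s²)
h(60) - 1*1488 = 60*(1 + 8*60) - 1*1488 = 60*(1 + 480) - 1488 = 60*481 - 1488 = 28860 - 1488 = 27372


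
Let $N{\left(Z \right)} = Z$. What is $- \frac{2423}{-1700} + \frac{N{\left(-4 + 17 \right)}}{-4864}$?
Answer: $\frac{2940843}{2067200} \approx 1.4226$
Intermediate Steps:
$- \frac{2423}{-1700} + \frac{N{\left(-4 + 17 \right)}}{-4864} = - \frac{2423}{-1700} + \frac{-4 + 17}{-4864} = \left(-2423\right) \left(- \frac{1}{1700}\right) + 13 \left(- \frac{1}{4864}\right) = \frac{2423}{1700} - \frac{13}{4864} = \frac{2940843}{2067200}$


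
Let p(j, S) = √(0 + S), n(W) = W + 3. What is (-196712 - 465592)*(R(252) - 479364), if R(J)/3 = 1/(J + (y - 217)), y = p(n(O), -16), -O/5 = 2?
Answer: 393998436526176/1241 + 7947648*I/1241 ≈ 3.1748e+11 + 6404.2*I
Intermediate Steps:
O = -10 (O = -5*2 = -10)
n(W) = 3 + W
p(j, S) = √S
y = 4*I (y = √(-16) = 4*I ≈ 4.0*I)
R(J) = 3/(-217 + J + 4*I) (R(J) = 3/(J + (4*I - 217)) = 3/(J + (-217 + 4*I)) = 3/(-217 + J + 4*I))
(-196712 - 465592)*(R(252) - 479364) = (-196712 - 465592)*(3/(-217 + 252 + 4*I) - 479364) = -662304*(3/(35 + 4*I) - 479364) = -662304*(3*((35 - 4*I)/1241) - 479364) = -662304*(3*(35 - 4*I)/1241 - 479364) = -662304*(-479364 + 3*(35 - 4*I)/1241) = 317484694656 - 1986912*(35 - 4*I)/1241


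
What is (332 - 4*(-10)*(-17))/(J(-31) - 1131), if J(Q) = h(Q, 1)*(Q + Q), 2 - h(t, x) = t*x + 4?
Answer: 12/101 ≈ 0.11881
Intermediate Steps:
h(t, x) = -2 - t*x (h(t, x) = 2 - (t*x + 4) = 2 - (4 + t*x) = 2 + (-4 - t*x) = -2 - t*x)
J(Q) = 2*Q*(-2 - Q) (J(Q) = (-2 - 1*Q*1)*(Q + Q) = (-2 - Q)*(2*Q) = 2*Q*(-2 - Q))
(332 - 4*(-10)*(-17))/(J(-31) - 1131) = (332 - 4*(-10)*(-17))/(-2*(-31)*(2 - 31) - 1131) = (332 + 40*(-17))/(-2*(-31)*(-29) - 1131) = (332 - 680)/(-1798 - 1131) = -348/(-2929) = -348*(-1/2929) = 12/101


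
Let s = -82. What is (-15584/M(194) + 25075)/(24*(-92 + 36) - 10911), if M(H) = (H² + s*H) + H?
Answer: -274839283/134327055 ≈ -2.0460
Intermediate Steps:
M(H) = H² - 81*H (M(H) = (H² - 82*H) + H = H² - 81*H)
(-15584/M(194) + 25075)/(24*(-92 + 36) - 10911) = (-15584*1/(194*(-81 + 194)) + 25075)/(24*(-92 + 36) - 10911) = (-15584/(194*113) + 25075)/(24*(-56) - 10911) = (-15584/21922 + 25075)/(-1344 - 10911) = (-15584*1/21922 + 25075)/(-12255) = (-7792/10961 + 25075)*(-1/12255) = (274839283/10961)*(-1/12255) = -274839283/134327055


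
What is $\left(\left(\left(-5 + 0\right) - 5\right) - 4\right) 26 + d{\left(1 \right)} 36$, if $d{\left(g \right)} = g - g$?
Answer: $-364$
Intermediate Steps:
$d{\left(g \right)} = 0$
$\left(\left(\left(-5 + 0\right) - 5\right) - 4\right) 26 + d{\left(1 \right)} 36 = \left(\left(\left(-5 + 0\right) - 5\right) - 4\right) 26 + 0 \cdot 36 = \left(\left(-5 - 5\right) - 4\right) 26 + 0 = \left(-10 - 4\right) 26 + 0 = \left(-14\right) 26 + 0 = -364 + 0 = -364$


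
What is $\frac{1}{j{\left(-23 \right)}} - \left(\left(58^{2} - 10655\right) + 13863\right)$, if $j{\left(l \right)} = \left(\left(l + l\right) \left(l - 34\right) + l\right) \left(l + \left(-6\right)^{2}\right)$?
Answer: $- \frac{222048163}{33787} \approx -6572.0$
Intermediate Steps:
$j{\left(l \right)} = \left(36 + l\right) \left(l + 2 l \left(-34 + l\right)\right)$ ($j{\left(l \right)} = \left(2 l \left(-34 + l\right) + l\right) \left(l + 36\right) = \left(2 l \left(-34 + l\right) + l\right) \left(36 + l\right) = \left(l + 2 l \left(-34 + l\right)\right) \left(36 + l\right) = \left(36 + l\right) \left(l + 2 l \left(-34 + l\right)\right)$)
$\frac{1}{j{\left(-23 \right)}} - \left(\left(58^{2} - 10655\right) + 13863\right) = \frac{1}{\left(-23\right) \left(-2412 + 2 \left(-23\right)^{2} + 5 \left(-23\right)\right)} - \left(\left(58^{2} - 10655\right) + 13863\right) = \frac{1}{\left(-23\right) \left(-2412 + 2 \cdot 529 - 115\right)} - \left(\left(3364 - 10655\right) + 13863\right) = \frac{1}{\left(-23\right) \left(-2412 + 1058 - 115\right)} - \left(-7291 + 13863\right) = \frac{1}{\left(-23\right) \left(-1469\right)} - 6572 = \frac{1}{33787} - 6572 = - \frac{222048163}{33787}$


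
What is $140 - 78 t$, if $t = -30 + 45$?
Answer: $-1030$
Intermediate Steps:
$t = 15$
$140 - 78 t = 140 - 1170 = -1030$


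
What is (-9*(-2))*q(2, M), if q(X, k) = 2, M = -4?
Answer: 36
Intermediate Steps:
(-9*(-2))*q(2, M) = -9*(-2)*2 = 18*2 = 36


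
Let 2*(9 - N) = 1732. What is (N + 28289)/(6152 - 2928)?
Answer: 3429/403 ≈ 8.5087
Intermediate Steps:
N = -857 (N = 9 - ½*1732 = 9 - 866 = -857)
(N + 28289)/(6152 - 2928) = (-857 + 28289)/(6152 - 2928) = 27432/3224 = 27432*(1/3224) = 3429/403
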